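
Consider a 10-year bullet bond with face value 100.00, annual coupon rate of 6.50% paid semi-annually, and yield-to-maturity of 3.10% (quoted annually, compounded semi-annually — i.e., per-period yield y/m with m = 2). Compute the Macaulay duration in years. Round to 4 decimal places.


Answer: Macaulay duration = 7.8463 years

Derivation:
Coupon per period c = face * coupon_rate / m = 3.250000
Periods per year m = 2; per-period yield y/m = 0.015500
Number of cashflows N = 20
Cashflows (t years, CF_t, discount factor 1/(1+y/m)^(m*t), PV):
  t = 0.5000: CF_t = 3.250000, DF = 0.984737, PV = 3.200394
  t = 1.0000: CF_t = 3.250000, DF = 0.969706, PV = 3.151545
  t = 1.5000: CF_t = 3.250000, DF = 0.954905, PV = 3.103442
  t = 2.0000: CF_t = 3.250000, DF = 0.940330, PV = 3.056072
  t = 2.5000: CF_t = 3.250000, DF = 0.925977, PV = 3.009426
  t = 3.0000: CF_t = 3.250000, DF = 0.911844, PV = 2.963492
  t = 3.5000: CF_t = 3.250000, DF = 0.897926, PV = 2.918259
  t = 4.0000: CF_t = 3.250000, DF = 0.884220, PV = 2.873717
  t = 4.5000: CF_t = 3.250000, DF = 0.870724, PV = 2.829854
  t = 5.0000: CF_t = 3.250000, DF = 0.857434, PV = 2.786661
  t = 5.5000: CF_t = 3.250000, DF = 0.844347, PV = 2.744127
  t = 6.0000: CF_t = 3.250000, DF = 0.831459, PV = 2.702242
  t = 6.5000: CF_t = 3.250000, DF = 0.818768, PV = 2.660996
  t = 7.0000: CF_t = 3.250000, DF = 0.806271, PV = 2.620381
  t = 7.5000: CF_t = 3.250000, DF = 0.793964, PV = 2.580385
  t = 8.0000: CF_t = 3.250000, DF = 0.781846, PV = 2.540999
  t = 8.5000: CF_t = 3.250000, DF = 0.769912, PV = 2.502215
  t = 9.0000: CF_t = 3.250000, DF = 0.758161, PV = 2.464022
  t = 9.5000: CF_t = 3.250000, DF = 0.746589, PV = 2.426413
  t = 10.0000: CF_t = 103.250000, DF = 0.735193, PV = 75.908692
Price P = sum_t PV_t = 129.043333
Macaulay numerator sum_t t * PV_t:
  t * PV_t at t = 0.5000: 1.600197
  t * PV_t at t = 1.0000: 3.151545
  t * PV_t at t = 1.5000: 4.655162
  t * PV_t at t = 2.0000: 6.112145
  t * PV_t at t = 2.5000: 7.523566
  t * PV_t at t = 3.0000: 8.890477
  t * PV_t at t = 3.5000: 10.213907
  t * PV_t at t = 4.0000: 11.494866
  t * PV_t at t = 4.5000: 12.734342
  t * PV_t at t = 5.0000: 13.933303
  t * PV_t at t = 5.5000: 15.092697
  t * PV_t at t = 6.0000: 16.213452
  t * PV_t at t = 6.5000: 17.296477
  t * PV_t at t = 7.0000: 18.342664
  t * PV_t at t = 7.5000: 19.352885
  t * PV_t at t = 8.0000: 20.327993
  t * PV_t at t = 8.5000: 21.268826
  t * PV_t at t = 9.0000: 22.176202
  t * PV_t at t = 9.5000: 23.050924
  t * PV_t at t = 10.0000: 759.086916
Macaulay duration D = (sum_t t * PV_t) / P = 1012.518546 / 129.043333 = 7.846345


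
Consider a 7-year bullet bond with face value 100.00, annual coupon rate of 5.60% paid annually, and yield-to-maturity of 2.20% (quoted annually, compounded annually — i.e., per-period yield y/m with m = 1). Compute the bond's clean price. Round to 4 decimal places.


Coupon per period c = face * coupon_rate / m = 5.600000
Periods per year m = 1; per-period yield y/m = 0.022000
Number of cashflows N = 7
Cashflows (t years, CF_t, discount factor 1/(1+y/m)^(m*t), PV):
  t = 1.0000: CF_t = 5.600000, DF = 0.978474, PV = 5.479452
  t = 2.0000: CF_t = 5.600000, DF = 0.957411, PV = 5.361499
  t = 3.0000: CF_t = 5.600000, DF = 0.936801, PV = 5.246085
  t = 4.0000: CF_t = 5.600000, DF = 0.916635, PV = 5.133156
  t = 5.0000: CF_t = 5.600000, DF = 0.896903, PV = 5.022657
  t = 6.0000: CF_t = 5.600000, DF = 0.877596, PV = 4.914537
  t = 7.0000: CF_t = 105.600000, DF = 0.858704, PV = 90.679193
Price P = sum_t PV_t = 121.836580

Answer: Price = 121.8366


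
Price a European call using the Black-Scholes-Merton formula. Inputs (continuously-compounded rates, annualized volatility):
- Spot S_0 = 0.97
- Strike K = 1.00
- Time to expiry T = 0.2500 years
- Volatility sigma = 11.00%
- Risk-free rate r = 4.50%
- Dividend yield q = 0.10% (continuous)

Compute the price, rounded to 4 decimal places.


d1 = (ln(S/K) + (r - q + 0.5*sigma^2) * T) / (sigma * sqrt(T)) = -0.32630377
d2 = d1 - sigma * sqrt(T) = -0.38130377
exp(-rT) = 0.98881304; exp(-qT) = 0.99975003
C = S_0 * exp(-qT) * N(d1) - K * exp(-rT) * N(d2)
N(d1) = 0.37209727; N(d2) = 0.35148893
C = 0.9700 * 0.99975003 * 0.37209727 - 1.0000 * 0.98881304 * 0.35148893 = 0.0133

Answer: Price = 0.0133


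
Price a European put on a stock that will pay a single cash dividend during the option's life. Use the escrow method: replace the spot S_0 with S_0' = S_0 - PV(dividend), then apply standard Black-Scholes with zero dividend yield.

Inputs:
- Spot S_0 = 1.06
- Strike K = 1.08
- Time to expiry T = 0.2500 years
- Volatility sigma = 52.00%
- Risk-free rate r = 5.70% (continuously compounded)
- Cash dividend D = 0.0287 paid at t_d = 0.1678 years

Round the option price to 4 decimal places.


Answer: Price = 0.1258

Derivation:
PV(D) = D * exp(-r * t_d) = 0.0287 * 0.99048100 = 0.02842680
S_0' = S_0 - PV(D) = 1.0600 - 0.02842680 = 1.03157320
d1 = (ln(S_0'/K) + (r + sigma^2/2)*T) / (sigma*sqrt(T)) = 0.00836142
d2 = d1 - sigma*sqrt(T) = -0.25163858
exp(-rT) = 0.98585105
N(-d1) = 0.49666431; N(-d2) = 0.59933978
P = K * exp(-rT) * N(-d2) - S_0' * N(-d1) = 1.0800 * 0.98585105 * 0.59933978 - 1.03157320 * 0.49666431 = 0.1258


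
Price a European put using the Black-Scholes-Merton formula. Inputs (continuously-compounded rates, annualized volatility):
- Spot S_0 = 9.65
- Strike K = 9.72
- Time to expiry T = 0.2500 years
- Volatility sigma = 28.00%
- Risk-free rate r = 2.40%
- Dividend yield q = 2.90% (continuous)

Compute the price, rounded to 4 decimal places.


Answer: Price = 0.5787

Derivation:
d1 = (ln(S/K) + (r - q + 0.5*sigma^2) * T) / (sigma * sqrt(T)) = 0.00944498
d2 = d1 - sigma * sqrt(T) = -0.13055502
exp(-rT) = 0.99401796; exp(-qT) = 0.99277622
P = K * exp(-rT) * N(-d2) - S_0 * exp(-qT) * N(-d1)
N(-d1) = 0.49623206; N(-d2) = 0.55193634
P = 9.7200 * 0.99401796 * 0.55193634 - 9.6500 * 0.99277622 * 0.49623206 = 0.5787


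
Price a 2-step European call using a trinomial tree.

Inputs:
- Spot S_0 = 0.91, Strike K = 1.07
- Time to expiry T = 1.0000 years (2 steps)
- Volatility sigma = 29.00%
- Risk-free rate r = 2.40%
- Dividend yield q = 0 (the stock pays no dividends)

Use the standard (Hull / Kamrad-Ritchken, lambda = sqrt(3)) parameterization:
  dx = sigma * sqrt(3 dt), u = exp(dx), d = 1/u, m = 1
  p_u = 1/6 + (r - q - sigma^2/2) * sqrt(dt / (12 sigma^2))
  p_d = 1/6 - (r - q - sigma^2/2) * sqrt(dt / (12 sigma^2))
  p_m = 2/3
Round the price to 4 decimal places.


Answer: Price = V(0,0) = 0.0638

Derivation:
dt = T/N = 0.500000; dx = sigma*sqrt(3*dt) = 0.355176
u = exp(dx) = 1.426432; d = 1/u = 0.701050
p_u = 0.153962, p_m = 0.666667, p_d = 0.179372
Discount per step: exp(-r*dt) = 0.988072
Stock lattice S(k, j) with j the centered position index:
  k=0: S(0,+0) = 0.9100
  k=1: S(1,-1) = 0.6380; S(1,+0) = 0.9100; S(1,+1) = 1.2981
  k=2: S(2,-2) = 0.4472; S(2,-1) = 0.6380; S(2,+0) = 0.9100; S(2,+1) = 1.2981; S(2,+2) = 1.8516
Terminal payoffs V(N, j) = max(S_T - K, 0):
  V(2,-2) = 0.000000; V(2,-1) = 0.000000; V(2,+0) = 0.000000; V(2,+1) = 0.228053; V(2,+2) = 0.781584
Backward induction: V(k, j) = exp(-r*dt) * [p_u * V(k+1, j+1) + p_m * V(k+1, j) + p_d * V(k+1, j-1)]
  V(1,-1) = exp(-r*dt) * [p_u*0.000000 + p_m*0.000000 + p_d*0.000000] = 0.000000
  V(1,+0) = exp(-r*dt) * [p_u*0.228053 + p_m*0.000000 + p_d*0.000000] = 0.034693
  V(1,+1) = exp(-r*dt) * [p_u*0.781584 + p_m*0.228053 + p_d*0.000000] = 0.269120
  V(0,+0) = exp(-r*dt) * [p_u*0.269120 + p_m*0.034693 + p_d*0.000000] = 0.063792


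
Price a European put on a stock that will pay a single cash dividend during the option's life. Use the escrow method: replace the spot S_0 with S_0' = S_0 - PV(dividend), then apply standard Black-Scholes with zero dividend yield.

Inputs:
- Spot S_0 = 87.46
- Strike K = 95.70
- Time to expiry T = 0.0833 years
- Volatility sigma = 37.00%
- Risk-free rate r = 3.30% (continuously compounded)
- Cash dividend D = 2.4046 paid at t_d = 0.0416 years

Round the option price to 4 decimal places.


PV(D) = D * exp(-r * t_d) = 2.4046 * 0.99862814 = 2.40130123
S_0' = S_0 - PV(D) = 87.4600 - 2.40130123 = 85.05869877
d1 = (ln(S_0'/K) + (r + sigma^2/2)*T) / (sigma*sqrt(T)) = -1.02469823
d2 = d1 - sigma*sqrt(T) = -1.13148667
exp(-rT) = 0.99725487
N(-d1) = 0.84724720; N(-d2) = 0.87107484
P = K * exp(-rT) * N(-d2) - S_0' * N(-d1) = 95.7000 * 0.99725487 * 0.87107484 - 85.05869877 * 0.84724720 = 11.0673

Answer: Price = 11.0673


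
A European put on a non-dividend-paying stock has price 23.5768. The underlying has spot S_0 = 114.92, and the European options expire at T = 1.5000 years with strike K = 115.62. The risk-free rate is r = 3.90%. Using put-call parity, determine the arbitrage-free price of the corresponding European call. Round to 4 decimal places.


Put-call parity: C - P = S_0 * exp(-qT) - K * exp(-rT).
S_0 * exp(-qT) = 114.9200 * 1.00000000 = 114.92000000
K * exp(-rT) = 115.6200 * 0.94317824 = 109.05026816
C = P + S*exp(-qT) - K*exp(-rT)
C = 23.5768 + 114.92000000 - 109.05026816 = 29.4465

Answer: Call price = 29.4465


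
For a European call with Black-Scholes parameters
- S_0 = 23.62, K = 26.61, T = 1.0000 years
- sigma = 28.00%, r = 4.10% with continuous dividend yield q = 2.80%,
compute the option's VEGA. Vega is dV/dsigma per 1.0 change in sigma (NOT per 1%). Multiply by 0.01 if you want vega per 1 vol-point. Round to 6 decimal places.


Answer: Vega = 8.904281

Derivation:
d1 = -0.2392616936; d2 = -0.5192616936
phi(d1) = 0.3876851987; exp(-qT) = 0.9723883668; exp(-rT) = 0.9598291299
Vega = S * exp(-qT) * phi(d1) * sqrt(T) = 23.6200 * 0.9723883668 * 0.3876851987 * 1.0000000000 = 8.904281


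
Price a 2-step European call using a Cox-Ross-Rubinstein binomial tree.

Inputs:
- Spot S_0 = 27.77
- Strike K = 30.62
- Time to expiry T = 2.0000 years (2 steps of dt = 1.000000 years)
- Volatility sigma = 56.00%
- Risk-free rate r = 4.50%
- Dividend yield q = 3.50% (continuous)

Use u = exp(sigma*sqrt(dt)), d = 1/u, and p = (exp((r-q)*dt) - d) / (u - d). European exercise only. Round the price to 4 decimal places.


Answer: Price = V(0,0) = 6.8942

Derivation:
dt = T/N = 1.000000
u = exp(sigma*sqrt(dt)) = 1.750673; d = 1/u = 0.571209
p = (exp((r-q)*dt) - d) / (u - d) = 0.372068
Discount per step: exp(-r*dt) = 0.955997
Stock lattice S(k, i) with i counting down-moves:
  k=0: S(0,0) = 27.7700
  k=1: S(1,0) = 48.6162; S(1,1) = 15.8625
  k=2: S(2,0) = 85.1110; S(2,1) = 27.7700; S(2,2) = 9.0608
Terminal payoffs V(N, i) = max(S_T - K, 0):
  V(2,0) = 54.491001; V(2,1) = 0.000000; V(2,2) = 0.000000
Backward induction: V(k, i) = exp(-r*dt) * [p * V(k+1, i) + (1-p) * V(k+1, i+1)].
  V(1,0) = exp(-r*dt) * [p*54.491001 + (1-p)*0.000000] = 19.382257
  V(1,1) = exp(-r*dt) * [p*0.000000 + (1-p)*0.000000] = 0.000000
  V(0,0) = exp(-r*dt) * [p*19.382257 + (1-p)*0.000000] = 6.894201


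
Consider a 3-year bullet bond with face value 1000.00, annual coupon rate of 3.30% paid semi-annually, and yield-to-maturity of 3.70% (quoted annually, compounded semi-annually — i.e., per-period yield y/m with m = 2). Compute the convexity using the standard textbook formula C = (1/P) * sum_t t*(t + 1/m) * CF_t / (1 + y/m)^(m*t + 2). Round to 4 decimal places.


Coupon per period c = face * coupon_rate / m = 16.500000
Periods per year m = 2; per-period yield y/m = 0.018500
Number of cashflows N = 6
Cashflows (t years, CF_t, discount factor 1/(1+y/m)^(m*t), PV):
  t = 0.5000: CF_t = 16.500000, DF = 0.981836, PV = 16.200295
  t = 1.0000: CF_t = 16.500000, DF = 0.964002, PV = 15.906033
  t = 1.5000: CF_t = 16.500000, DF = 0.946492, PV = 15.617116
  t = 2.0000: CF_t = 16.500000, DF = 0.929300, PV = 15.333448
  t = 2.5000: CF_t = 16.500000, DF = 0.912420, PV = 15.054931
  t = 3.0000: CF_t = 1016.500000, DF = 0.895847, PV = 910.628384
Price P = sum_t PV_t = 988.740206
Convexity numerator sum_t t*(t + 1/m) * CF_t / (1+y/m)^(m*t + 2):
  t = 0.5000: term = 7.808558
  t = 1.0000: term = 23.000171
  t = 1.5000: term = 45.164794
  t = 2.0000: term = 73.907370
  t = 2.5000: term = 108.847379
  t = 3.0000: term = 9217.399591
Convexity = (1/P) * sum = 9476.127863 / 988.740206 = 9.584042

Answer: Convexity = 9.5840


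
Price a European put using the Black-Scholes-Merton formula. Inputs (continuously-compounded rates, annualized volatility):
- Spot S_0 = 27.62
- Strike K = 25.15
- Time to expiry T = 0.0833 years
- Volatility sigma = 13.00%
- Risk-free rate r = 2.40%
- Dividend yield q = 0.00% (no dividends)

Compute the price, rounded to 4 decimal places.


d1 = (ln(S/K) + (r - q + 0.5*sigma^2) * T) / (sigma * sqrt(T)) = 2.56888767
d2 = d1 - sigma * sqrt(T) = 2.53136741
exp(-rT) = 0.99800280; exp(-qT) = 1.00000000
P = K * exp(-rT) * N(-d2) - S_0 * exp(-qT) * N(-d1)
N(-d1) = 0.00510128; N(-d2) = 0.00568094
P = 25.1500 * 0.99800280 * 0.00568094 - 27.6200 * 1.00000000 * 0.00510128 = 0.0017

Answer: Price = 0.0017


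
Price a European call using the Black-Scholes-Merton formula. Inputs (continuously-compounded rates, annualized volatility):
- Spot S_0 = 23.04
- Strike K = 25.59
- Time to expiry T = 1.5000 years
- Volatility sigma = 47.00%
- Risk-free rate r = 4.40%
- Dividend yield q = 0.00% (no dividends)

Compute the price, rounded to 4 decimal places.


d1 = (ln(S/K) + (r - q + 0.5*sigma^2) * T) / (sigma * sqrt(T)) = 0.22011564
d2 = d1 - sigma * sqrt(T) = -0.35551445
exp(-rT) = 0.93613086; exp(-qT) = 1.00000000
C = S_0 * exp(-qT) * N(d1) - K * exp(-rT) * N(d2)
N(d1) = 0.58710945; N(d2) = 0.36110211
C = 23.0400 * 1.00000000 * 0.58710945 - 25.5900 * 0.93613086 * 0.36110211 = 4.8766

Answer: Price = 4.8766


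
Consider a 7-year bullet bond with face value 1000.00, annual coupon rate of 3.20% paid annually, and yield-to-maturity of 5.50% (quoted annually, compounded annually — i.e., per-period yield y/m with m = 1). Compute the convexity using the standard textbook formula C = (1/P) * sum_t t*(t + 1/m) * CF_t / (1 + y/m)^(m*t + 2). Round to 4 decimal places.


Answer: Convexity = 43.9406

Derivation:
Coupon per period c = face * coupon_rate / m = 32.000000
Periods per year m = 1; per-period yield y/m = 0.055000
Number of cashflows N = 7
Cashflows (t years, CF_t, discount factor 1/(1+y/m)^(m*t), PV):
  t = 1.0000: CF_t = 32.000000, DF = 0.947867, PV = 30.331754
  t = 2.0000: CF_t = 32.000000, DF = 0.898452, PV = 28.750477
  t = 3.0000: CF_t = 32.000000, DF = 0.851614, PV = 27.251637
  t = 4.0000: CF_t = 32.000000, DF = 0.807217, PV = 25.830936
  t = 5.0000: CF_t = 32.000000, DF = 0.765134, PV = 24.484299
  t = 6.0000: CF_t = 32.000000, DF = 0.725246, PV = 23.207867
  t = 7.0000: CF_t = 1032.000000, DF = 0.687437, PV = 709.434786
Price P = sum_t PV_t = 869.291756
Convexity numerator sum_t t*(t + 1/m) * CF_t / (1+y/m)^(m*t + 2):
  t = 1.0000: term = 54.503275
  t = 2.0000: term = 154.985615
  t = 3.0000: term = 293.811592
  t = 4.0000: term = 464.157333
  t = 5.0000: term = 659.939336
  t = 6.0000: term = 875.748882
  t = 7.0000: term = 35694.030269
Convexity = (1/P) * sum = 38197.176301 / 869.291756 = 43.940571


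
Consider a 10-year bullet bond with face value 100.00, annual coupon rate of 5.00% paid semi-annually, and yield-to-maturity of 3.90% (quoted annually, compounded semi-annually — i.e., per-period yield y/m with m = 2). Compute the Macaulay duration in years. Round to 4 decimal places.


Coupon per period c = face * coupon_rate / m = 2.500000
Periods per year m = 2; per-period yield y/m = 0.019500
Number of cashflows N = 20
Cashflows (t years, CF_t, discount factor 1/(1+y/m)^(m*t), PV):
  t = 0.5000: CF_t = 2.500000, DF = 0.980873, PV = 2.452182
  t = 1.0000: CF_t = 2.500000, DF = 0.962112, PV = 2.405279
  t = 1.5000: CF_t = 2.500000, DF = 0.943709, PV = 2.359274
  t = 2.0000: CF_t = 2.500000, DF = 0.925659, PV = 2.314148
  t = 2.5000: CF_t = 2.500000, DF = 0.907954, PV = 2.269885
  t = 3.0000: CF_t = 2.500000, DF = 0.890588, PV = 2.226469
  t = 3.5000: CF_t = 2.500000, DF = 0.873553, PV = 2.183883
  t = 4.0000: CF_t = 2.500000, DF = 0.856845, PV = 2.142112
  t = 4.5000: CF_t = 2.500000, DF = 0.840456, PV = 2.101140
  t = 5.0000: CF_t = 2.500000, DF = 0.824380, PV = 2.060951
  t = 5.5000: CF_t = 2.500000, DF = 0.808613, PV = 2.021531
  t = 6.0000: CF_t = 2.500000, DF = 0.793146, PV = 1.982865
  t = 6.5000: CF_t = 2.500000, DF = 0.777976, PV = 1.944939
  t = 7.0000: CF_t = 2.500000, DF = 0.763095, PV = 1.907738
  t = 7.5000: CF_t = 2.500000, DF = 0.748500, PV = 1.871249
  t = 8.0000: CF_t = 2.500000, DF = 0.734183, PV = 1.835457
  t = 8.5000: CF_t = 2.500000, DF = 0.720140, PV = 1.800351
  t = 9.0000: CF_t = 2.500000, DF = 0.706366, PV = 1.765915
  t = 9.5000: CF_t = 2.500000, DF = 0.692855, PV = 1.732139
  t = 10.0000: CF_t = 102.500000, DF = 0.679603, PV = 69.659325
Price P = sum_t PV_t = 109.036834
Macaulay numerator sum_t t * PV_t:
  t * PV_t at t = 0.5000: 1.226091
  t * PV_t at t = 1.0000: 2.405279
  t * PV_t at t = 1.5000: 3.538910
  t * PV_t at t = 2.0000: 4.628296
  t * PV_t at t = 2.5000: 5.674713
  t * PV_t at t = 3.0000: 6.679407
  t * PV_t at t = 3.5000: 7.643591
  t * PV_t at t = 4.0000: 8.568448
  t * PV_t at t = 4.5000: 9.455129
  t * PV_t at t = 5.0000: 10.304756
  t * PV_t at t = 5.5000: 11.118422
  t * PV_t at t = 6.0000: 11.897193
  t * PV_t at t = 6.5000: 12.642104
  t * PV_t at t = 7.0000: 13.354168
  t * PV_t at t = 7.5000: 14.034367
  t * PV_t at t = 8.0000: 14.683660
  t * PV_t at t = 8.5000: 15.302980
  t * PV_t at t = 9.0000: 15.893238
  t * PV_t at t = 9.5000: 16.455317
  t * PV_t at t = 10.0000: 696.593252
Macaulay duration D = (sum_t t * PV_t) / P = 882.099320 / 109.036834 = 8.089921

Answer: Macaulay duration = 8.0899 years


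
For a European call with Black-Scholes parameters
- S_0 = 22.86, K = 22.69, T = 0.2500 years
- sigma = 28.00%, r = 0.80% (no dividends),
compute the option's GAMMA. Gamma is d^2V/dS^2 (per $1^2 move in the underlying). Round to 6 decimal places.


Answer: Gamma = 0.123479

Derivation:
d1 = 0.1376025684; d2 = -0.0023974316
phi(d1) = 0.3951832227; exp(-qT) = 1.0000000000; exp(-rT) = 0.9980019987
Gamma = exp(-qT) * phi(d1) / (S * sigma * sqrt(T)) = 1.0000000000 * 0.3951832227 / (22.8600 * 0.2800 * 0.5000000000) = 0.123479


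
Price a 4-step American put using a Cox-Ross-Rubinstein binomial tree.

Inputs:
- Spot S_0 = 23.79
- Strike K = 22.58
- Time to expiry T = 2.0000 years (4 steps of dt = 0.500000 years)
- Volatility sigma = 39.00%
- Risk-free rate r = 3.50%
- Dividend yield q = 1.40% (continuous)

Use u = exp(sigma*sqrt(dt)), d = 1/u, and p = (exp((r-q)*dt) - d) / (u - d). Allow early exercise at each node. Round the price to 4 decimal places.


dt = T/N = 0.500000
u = exp(sigma*sqrt(dt)) = 1.317547; d = 1/u = 0.758986
p = (exp((r-q)*dt) - d) / (u - d) = 0.450388
Discount per step: exp(-r*dt) = 0.982652
Stock lattice S(k, i) with i counting down-moves:
  k=0: S(0,0) = 23.7900
  k=1: S(1,0) = 31.3444; S(1,1) = 18.0563
  k=2: S(2,0) = 41.2978; S(2,1) = 23.7900; S(2,2) = 13.7045
  k=3: S(3,0) = 54.4118; S(3,1) = 31.3444; S(3,2) = 18.0563; S(3,3) = 10.4015
  k=4: S(4,0) = 71.6900; S(4,1) = 41.2978; S(4,2) = 23.7900; S(4,3) = 13.7045; S(4,4) = 7.8946
Terminal payoffs V(N, i) = max(K - S_T, 0):
  V(4,0) = 0.000000; V(4,1) = 0.000000; V(4,2) = 0.000000; V(4,3) = 8.875530; V(4,4) = 14.685402
Backward induction: V(k, i) = exp(-r*dt) * [p * V(k+1, i) + (1-p) * V(k+1, i+1)]; then take max(V_cont, immediate exercise) for American.
  V(3,0) = exp(-r*dt) * [p*0.000000 + (1-p)*0.000000] = 0.000000; exercise = 0.000000; V(3,0) = max -> 0.000000
  V(3,1) = exp(-r*dt) * [p*0.000000 + (1-p)*0.000000] = 0.000000; exercise = 0.000000; V(3,1) = max -> 0.000000
  V(3,2) = exp(-r*dt) * [p*0.000000 + (1-p)*8.875530] = 4.793473; exercise = 4.523718; V(3,2) = max -> 4.793473
  V(3,3) = exp(-r*dt) * [p*8.875530 + (1-p)*14.685402] = 11.859340; exercise = 12.178496; V(3,3) = max -> 12.178496
  V(2,0) = exp(-r*dt) * [p*0.000000 + (1-p)*0.000000] = 0.000000; exercise = 0.000000; V(2,0) = max -> 0.000000
  V(2,1) = exp(-r*dt) * [p*0.000000 + (1-p)*4.793473] = 2.588847; exercise = 0.000000; V(2,1) = max -> 2.588847
  V(2,2) = exp(-r*dt) * [p*4.793473 + (1-p)*12.178496] = 8.698801; exercise = 8.875530; V(2,2) = max -> 8.875530
  V(1,0) = exp(-r*dt) * [p*0.000000 + (1-p)*2.588847] = 1.398177; exercise = 0.000000; V(1,0) = max -> 1.398177
  V(1,1) = exp(-r*dt) * [p*2.588847 + (1-p)*8.875530] = 5.939232; exercise = 4.523718; V(1,1) = max -> 5.939232
  V(0,0) = exp(-r*dt) * [p*1.398177 + (1-p)*5.939232] = 3.826443; exercise = 0.000000; V(0,0) = max -> 3.826443

Answer: Price = V(0,0) = 3.8264


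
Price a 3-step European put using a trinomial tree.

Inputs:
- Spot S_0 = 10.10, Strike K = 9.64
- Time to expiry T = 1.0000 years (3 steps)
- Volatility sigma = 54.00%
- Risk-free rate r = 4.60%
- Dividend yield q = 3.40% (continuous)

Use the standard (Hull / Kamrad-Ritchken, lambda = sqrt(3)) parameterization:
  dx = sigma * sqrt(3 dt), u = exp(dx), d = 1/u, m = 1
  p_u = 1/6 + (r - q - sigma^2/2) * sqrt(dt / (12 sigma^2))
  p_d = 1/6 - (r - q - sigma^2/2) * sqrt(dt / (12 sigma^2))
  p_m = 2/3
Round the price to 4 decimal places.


dt = T/N = 0.333333; dx = sigma*sqrt(3*dt) = 0.540000
u = exp(dx) = 1.716007; d = 1/u = 0.582748
p_u = 0.125370, p_m = 0.666667, p_d = 0.207963
Discount per step: exp(-r*dt) = 0.984784
Stock lattice S(k, j) with j the centered position index:
  k=0: S(0,+0) = 10.1000
  k=1: S(1,-1) = 5.8858; S(1,+0) = 10.1000; S(1,+1) = 17.3317
  k=2: S(2,-2) = 3.4299; S(2,-1) = 5.8858; S(2,+0) = 10.1000; S(2,+1) = 17.3317; S(2,+2) = 29.7413
  k=3: S(3,-3) = 1.9988; S(3,-2) = 3.4299; S(3,-1) = 5.8858; S(3,+0) = 10.1000; S(3,+1) = 17.3317; S(3,+2) = 29.7413; S(3,+3) = 51.0362
Terminal payoffs V(N, j) = max(K - S_T, 0):
  V(3,-3) = 7.641223; V(3,-2) = 6.210085; V(3,-1) = 3.754243; V(3,+0) = 0.000000; V(3,+1) = 0.000000; V(3,+2) = 0.000000; V(3,+3) = 0.000000
Backward induction: V(k, j) = exp(-r*dt) * [p_u * V(k+1, j+1) + p_m * V(k+1, j) + p_d * V(k+1, j-1)]
  V(2,-2) = exp(-r*dt) * [p_u*3.754243 + p_m*6.210085 + p_d*7.641223] = 6.105480
  V(2,-1) = exp(-r*dt) * [p_u*0.000000 + p_m*3.754243 + p_d*6.210085] = 3.736561
  V(2,+0) = exp(-r*dt) * [p_u*0.000000 + p_m*0.000000 + p_d*3.754243] = 0.768863
  V(2,+1) = exp(-r*dt) * [p_u*0.000000 + p_m*0.000000 + p_d*0.000000] = 0.000000
  V(2,+2) = exp(-r*dt) * [p_u*0.000000 + p_m*0.000000 + p_d*0.000000] = 0.000000
  V(1,-1) = exp(-r*dt) * [p_u*0.768863 + p_m*3.736561 + p_d*6.105480] = 3.798455
  V(1,+0) = exp(-r*dt) * [p_u*0.000000 + p_m*0.768863 + p_d*3.736561] = 1.270018
  V(1,+1) = exp(-r*dt) * [p_u*0.000000 + p_m*0.000000 + p_d*0.768863] = 0.157462
  V(0,+0) = exp(-r*dt) * [p_u*0.157462 + p_m*1.270018 + p_d*3.798455] = 1.631154

Answer: Price = V(0,0) = 1.6312


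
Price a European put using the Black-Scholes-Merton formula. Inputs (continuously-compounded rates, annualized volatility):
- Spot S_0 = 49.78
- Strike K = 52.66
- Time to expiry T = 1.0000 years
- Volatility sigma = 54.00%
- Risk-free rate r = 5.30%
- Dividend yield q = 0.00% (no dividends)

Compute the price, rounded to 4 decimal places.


d1 = (ln(S/K) + (r - q + 0.5*sigma^2) * T) / (sigma * sqrt(T)) = 0.26399471
d2 = d1 - sigma * sqrt(T) = -0.27600529
exp(-rT) = 0.94838001; exp(-qT) = 1.00000000
P = K * exp(-rT) * N(-d2) - S_0 * exp(-qT) * N(-d1)
N(-d1) = 0.39589200; N(-d2) = 0.60872800
P = 52.6600 * 0.94838001 * 0.60872800 - 49.7800 * 1.00000000 * 0.39589200 = 10.6934

Answer: Price = 10.6934


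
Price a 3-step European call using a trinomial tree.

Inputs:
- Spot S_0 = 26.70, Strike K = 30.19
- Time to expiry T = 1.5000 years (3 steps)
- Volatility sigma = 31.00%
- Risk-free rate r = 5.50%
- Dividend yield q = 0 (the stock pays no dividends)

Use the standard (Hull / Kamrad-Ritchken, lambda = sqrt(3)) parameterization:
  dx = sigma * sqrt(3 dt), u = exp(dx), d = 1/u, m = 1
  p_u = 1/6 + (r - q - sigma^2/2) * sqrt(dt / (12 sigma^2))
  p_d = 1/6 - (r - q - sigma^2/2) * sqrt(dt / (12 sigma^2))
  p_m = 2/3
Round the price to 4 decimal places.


Answer: Price = V(0,0) = 3.6715

Derivation:
dt = T/N = 0.500000; dx = sigma*sqrt(3*dt) = 0.379671
u = exp(dx) = 1.461803; d = 1/u = 0.684086
p_u = 0.171243, p_m = 0.666667, p_d = 0.162090
Discount per step: exp(-r*dt) = 0.972875
Stock lattice S(k, j) with j the centered position index:
  k=0: S(0,+0) = 26.7000
  k=1: S(1,-1) = 18.2651; S(1,+0) = 26.7000; S(1,+1) = 39.0302
  k=2: S(2,-2) = 12.4949; S(2,-1) = 18.2651; S(2,+0) = 26.7000; S(2,+1) = 39.0302; S(2,+2) = 57.0544
  k=3: S(3,-3) = 8.5476; S(3,-2) = 12.4949; S(3,-1) = 18.2651; S(3,+0) = 26.7000; S(3,+1) = 39.0302; S(3,+2) = 57.0544; S(3,+3) = 83.4023
Terminal payoffs V(N, j) = max(S_T - K, 0):
  V(3,-3) = 0.000000; V(3,-2) = 0.000000; V(3,-1) = 0.000000; V(3,+0) = 0.000000; V(3,+1) = 8.840152; V(3,+2) = 26.864411; V(3,+3) = 53.212334
Backward induction: V(k, j) = exp(-r*dt) * [p_u * V(k+1, j+1) + p_m * V(k+1, j) + p_d * V(k+1, j-1)]
  V(2,-2) = exp(-r*dt) * [p_u*0.000000 + p_m*0.000000 + p_d*0.000000] = 0.000000
  V(2,-1) = exp(-r*dt) * [p_u*0.000000 + p_m*0.000000 + p_d*0.000000] = 0.000000
  V(2,+0) = exp(-r*dt) * [p_u*8.840152 + p_m*0.000000 + p_d*0.000000] = 1.472751
  V(2,+1) = exp(-r*dt) * [p_u*26.864411 + p_m*8.840152 + p_d*0.000000] = 10.209130
  V(2,+2) = exp(-r*dt) * [p_u*53.212334 + p_m*26.864411 + p_d*8.840152] = 27.682906
  V(1,-1) = exp(-r*dt) * [p_u*1.472751 + p_m*0.000000 + p_d*0.000000] = 0.245357
  V(1,+0) = exp(-r*dt) * [p_u*10.209130 + p_m*1.472751 + p_d*0.000000] = 2.656022
  V(1,+1) = exp(-r*dt) * [p_u*27.682906 + p_m*10.209130 + p_d*1.472751] = 11.465629
  V(0,+0) = exp(-r*dt) * [p_u*11.465629 + p_m*2.656022 + p_d*0.245357] = 3.671493


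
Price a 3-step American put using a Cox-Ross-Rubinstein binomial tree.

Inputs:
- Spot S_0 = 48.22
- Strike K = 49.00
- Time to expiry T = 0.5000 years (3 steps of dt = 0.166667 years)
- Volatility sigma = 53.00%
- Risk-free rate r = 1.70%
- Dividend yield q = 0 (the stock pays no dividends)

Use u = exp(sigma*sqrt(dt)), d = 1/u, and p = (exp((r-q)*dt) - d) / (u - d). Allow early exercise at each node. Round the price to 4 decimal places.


Answer: Price = V(0,0) = 8.0117

Derivation:
dt = T/N = 0.166667
u = exp(sigma*sqrt(dt)) = 1.241564; d = 1/u = 0.805436
p = (exp((r-q)*dt) - d) / (u - d) = 0.452623
Discount per step: exp(-r*dt) = 0.997171
Stock lattice S(k, i) with i counting down-moves:
  k=0: S(0,0) = 48.2200
  k=1: S(1,0) = 59.8682; S(1,1) = 38.8381
  k=2: S(2,0) = 74.3302; S(2,1) = 48.2200; S(2,2) = 31.2816
  k=3: S(3,0) = 92.2856; S(3,1) = 59.8682; S(3,2) = 38.8381; S(3,3) = 25.1953
Terminal payoffs V(N, i) = max(K - S_T, 0):
  V(3,0) = 0.000000; V(3,1) = 0.000000; V(3,2) = 10.161878; V(3,3) = 23.804659
Backward induction: V(k, i) = exp(-r*dt) * [p * V(k+1, i) + (1-p) * V(k+1, i+1)]; then take max(V_cont, immediate exercise) for American.
  V(2,0) = exp(-r*dt) * [p*0.000000 + (1-p)*0.000000] = 0.000000; exercise = 0.000000; V(2,0) = max -> 0.000000
  V(2,1) = exp(-r*dt) * [p*0.000000 + (1-p)*10.161878] = 5.546641; exercise = 0.780000; V(2,1) = max -> 5.546641
  V(2,2) = exp(-r*dt) * [p*10.161878 + (1-p)*23.804659] = 17.579744; exercise = 17.718381; V(2,2) = max -> 17.718381
  V(1,0) = exp(-r*dt) * [p*0.000000 + (1-p)*5.546641] = 3.027514; exercise = 0.000000; V(1,0) = max -> 3.027514
  V(1,1) = exp(-r*dt) * [p*5.546641 + (1-p)*17.718381] = 12.174629; exercise = 10.161878; V(1,1) = max -> 12.174629
  V(0,0) = exp(-r*dt) * [p*3.027514 + (1-p)*12.174629] = 8.011703; exercise = 0.780000; V(0,0) = max -> 8.011703


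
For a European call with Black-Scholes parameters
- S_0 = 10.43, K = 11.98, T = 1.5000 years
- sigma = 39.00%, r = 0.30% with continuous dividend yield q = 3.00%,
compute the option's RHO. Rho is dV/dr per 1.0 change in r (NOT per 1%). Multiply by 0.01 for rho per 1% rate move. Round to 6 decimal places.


d1 = -0.1360352888; d2 = -0.6136857886
phi(d1) = 0.3952679723; exp(-qT) = 0.9559974818; exp(-rT) = 0.9955101098
N(d2) = 0.2697114906
Rho = K*T*exp(-rT)*N(d2) = 11.9800 * 1.5000 * 0.9955101098 * 0.2697114906 = 4.824954

Answer: Rho = 4.824954


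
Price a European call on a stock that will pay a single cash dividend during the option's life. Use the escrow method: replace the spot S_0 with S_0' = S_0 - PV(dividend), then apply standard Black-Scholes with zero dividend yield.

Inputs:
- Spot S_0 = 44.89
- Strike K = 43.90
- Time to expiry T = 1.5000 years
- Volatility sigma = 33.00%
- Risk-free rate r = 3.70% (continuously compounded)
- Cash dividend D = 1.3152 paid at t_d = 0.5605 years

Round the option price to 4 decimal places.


Answer: Price = 7.9015

Derivation:
PV(D) = D * exp(-r * t_d) = 1.3152 * 0.97947506 = 1.28820560
S_0' = S_0 - PV(D) = 44.8900 - 1.28820560 = 43.60179440
d1 = (ln(S_0'/K) + (r + sigma^2/2)*T) / (sigma*sqrt(T)) = 0.32253838
d2 = d1 - sigma*sqrt(T) = -0.08162743
exp(-rT) = 0.94601202
N(d1) = 0.62647757; N(d2) = 0.46747150
C = S_0' * N(d1) - K * exp(-rT) * N(d2) = 43.60179440 * 0.62647757 - 43.9000 * 0.94601202 * 0.46747150 = 7.9015


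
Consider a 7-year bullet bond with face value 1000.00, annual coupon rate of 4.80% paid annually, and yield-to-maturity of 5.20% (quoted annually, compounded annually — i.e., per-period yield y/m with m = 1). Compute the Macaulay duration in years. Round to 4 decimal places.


Answer: Macaulay duration = 6.0962 years

Derivation:
Coupon per period c = face * coupon_rate / m = 48.000000
Periods per year m = 1; per-period yield y/m = 0.052000
Number of cashflows N = 7
Cashflows (t years, CF_t, discount factor 1/(1+y/m)^(m*t), PV):
  t = 1.0000: CF_t = 48.000000, DF = 0.950570, PV = 45.627376
  t = 2.0000: CF_t = 48.000000, DF = 0.903584, PV = 43.372031
  t = 3.0000: CF_t = 48.000000, DF = 0.858920, PV = 41.228166
  t = 4.0000: CF_t = 48.000000, DF = 0.816464, PV = 39.190272
  t = 5.0000: CF_t = 48.000000, DF = 0.776106, PV = 37.253110
  t = 6.0000: CF_t = 48.000000, DF = 0.737744, PV = 35.411702
  t = 7.0000: CF_t = 1048.000000, DF = 0.701277, PV = 734.938678
Price P = sum_t PV_t = 977.021336
Macaulay numerator sum_t t * PV_t:
  t * PV_t at t = 1.0000: 45.627376
  t * PV_t at t = 2.0000: 86.744062
  t * PV_t at t = 3.0000: 123.684499
  t * PV_t at t = 4.0000: 156.761088
  t * PV_t at t = 5.0000: 186.265552
  t * PV_t at t = 6.0000: 212.470211
  t * PV_t at t = 7.0000: 5144.570747
Macaulay duration D = (sum_t t * PV_t) / P = 5956.123534 / 977.021336 = 6.096206


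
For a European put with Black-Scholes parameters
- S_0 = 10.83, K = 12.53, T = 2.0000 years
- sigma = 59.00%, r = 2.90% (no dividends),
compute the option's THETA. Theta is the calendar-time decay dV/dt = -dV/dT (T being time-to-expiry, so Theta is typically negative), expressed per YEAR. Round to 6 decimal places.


Answer: Theta = -0.618656

Derivation:
d1 = 0.3119590831; d2 = -0.5224269187
phi(d1) = 0.3799947782; exp(-qT) = 1.0000000000; exp(-rT) = 0.9436499474
Theta = -S*exp(-qT)*phi(d1)*sigma/(2*sqrt(T)) + r*K*exp(-rT)*N(-d2) - q*S*exp(-qT)*N(-d1)
N(-d1) = 0.3775358098; N(-d2) = 0.6993134412; sqrt(T) = 1.4142135624
Term 1 = -10.8300 * 1.0000000000 * 0.3799947782 * 0.5900 / (2 * 1.4142135624) = -0.8584462414
Term 2 = 0.0290 * 12.5300 * 0.9436499474 * 0.6993134412 = 0.2397904400
Term 3 = 0 (no dividend yield, q = 0)
Theta = -0.8584462414 + (0.2397904400) + (0.0000000000) = -0.618656


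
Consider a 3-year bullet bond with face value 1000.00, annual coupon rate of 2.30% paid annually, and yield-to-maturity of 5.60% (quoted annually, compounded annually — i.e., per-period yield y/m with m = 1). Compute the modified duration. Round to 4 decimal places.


Answer: Modified duration = 2.7742

Derivation:
Coupon per period c = face * coupon_rate / m = 23.000000
Periods per year m = 1; per-period yield y/m = 0.056000
Number of cashflows N = 3
Cashflows (t years, CF_t, discount factor 1/(1+y/m)^(m*t), PV):
  t = 1.0000: CF_t = 23.000000, DF = 0.946970, PV = 21.780303
  t = 2.0000: CF_t = 23.000000, DF = 0.896752, PV = 20.625287
  t = 3.0000: CF_t = 1023.000000, DF = 0.849197, PV = 868.728119
Price P = sum_t PV_t = 911.133709
First compute Macaulay numerator sum_t t * PV_t:
  t * PV_t at t = 1.0000: 21.780303
  t * PV_t at t = 2.0000: 41.250574
  t * PV_t at t = 3.0000: 2606.184358
Macaulay duration D = 2669.215235 / 911.133709 = 2.929554
Modified duration = D / (1 + y/m) = 2.929554 / (1 + 0.056000) = 2.774199


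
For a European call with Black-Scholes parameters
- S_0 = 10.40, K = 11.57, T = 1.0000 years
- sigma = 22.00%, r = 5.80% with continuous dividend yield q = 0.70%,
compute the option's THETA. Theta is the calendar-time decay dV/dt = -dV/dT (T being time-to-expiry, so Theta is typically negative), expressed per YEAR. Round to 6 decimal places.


Answer: Theta = -0.643516

Derivation:
d1 = -0.1427715230; d2 = -0.3627715230
phi(d1) = 0.3948969686; exp(-qT) = 0.9930244429; exp(-rT) = 0.9436499474
Theta = -S*exp(-qT)*phi(d1)*sigma/(2*sqrt(T)) - r*K*exp(-rT)*N(d2) + q*S*exp(-qT)*N(d1)
N(d1) = 0.4432353140; N(d2) = 0.3583877831; sqrt(T) = 1.0000000000
Term 1 = -10.4000 * 0.9930244429 * 0.3948969686 * 0.2200 / (2 * 1.0000000000) = -0.4486108395
Term 2 = -0.0580 * 11.5700 * 0.9436499474 * 0.3583877831 = -0.2269475347
Term 3 = 0.0070 * 10.4000 * 0.9930244429 * 0.4432353140 = 0.0320424469
Theta = -0.4486108395 + (-0.2269475347) + (0.0320424469) = -0.643516


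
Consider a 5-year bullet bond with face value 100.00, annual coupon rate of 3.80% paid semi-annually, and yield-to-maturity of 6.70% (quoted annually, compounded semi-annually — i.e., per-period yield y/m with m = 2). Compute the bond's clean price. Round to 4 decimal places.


Coupon per period c = face * coupon_rate / m = 1.900000
Periods per year m = 2; per-period yield y/m = 0.033500
Number of cashflows N = 10
Cashflows (t years, CF_t, discount factor 1/(1+y/m)^(m*t), PV):
  t = 0.5000: CF_t = 1.900000, DF = 0.967586, PV = 1.838413
  t = 1.0000: CF_t = 1.900000, DF = 0.936222, PV = 1.778823
  t = 1.5000: CF_t = 1.900000, DF = 0.905876, PV = 1.721164
  t = 2.0000: CF_t = 1.900000, DF = 0.876512, PV = 1.665374
  t = 2.5000: CF_t = 1.900000, DF = 0.848101, PV = 1.611392
  t = 3.0000: CF_t = 1.900000, DF = 0.820611, PV = 1.559160
  t = 3.5000: CF_t = 1.900000, DF = 0.794011, PV = 1.508621
  t = 4.0000: CF_t = 1.900000, DF = 0.768274, PV = 1.459721
  t = 4.5000: CF_t = 1.900000, DF = 0.743371, PV = 1.412405
  t = 5.0000: CF_t = 101.900000, DF = 0.719275, PV = 73.294160
Price P = sum_t PV_t = 87.849233

Answer: Price = 87.8492


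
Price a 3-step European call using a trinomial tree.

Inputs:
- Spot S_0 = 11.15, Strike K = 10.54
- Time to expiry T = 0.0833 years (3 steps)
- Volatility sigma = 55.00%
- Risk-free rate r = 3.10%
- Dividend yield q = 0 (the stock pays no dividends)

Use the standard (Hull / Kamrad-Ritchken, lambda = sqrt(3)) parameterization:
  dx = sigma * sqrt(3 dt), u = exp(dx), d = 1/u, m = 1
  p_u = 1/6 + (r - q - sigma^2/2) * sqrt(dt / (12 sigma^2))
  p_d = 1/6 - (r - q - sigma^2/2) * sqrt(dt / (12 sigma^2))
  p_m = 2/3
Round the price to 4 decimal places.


dt = T/N = 0.027767; dx = sigma*sqrt(3*dt) = 0.158740
u = exp(dx) = 1.172033; d = 1/u = 0.853219
p_u = 0.156150, p_m = 0.666667, p_d = 0.177184
Discount per step: exp(-r*dt) = 0.999140
Stock lattice S(k, j) with j the centered position index:
  k=0: S(0,+0) = 11.1500
  k=1: S(1,-1) = 9.5134; S(1,+0) = 11.1500; S(1,+1) = 13.0682
  k=2: S(2,-2) = 8.1170; S(2,-1) = 9.5134; S(2,+0) = 11.1500; S(2,+1) = 13.0682; S(2,+2) = 15.3163
  k=3: S(3,-3) = 6.9256; S(3,-2) = 8.1170; S(3,-1) = 9.5134; S(3,+0) = 11.1500; S(3,+1) = 13.0682; S(3,+2) = 15.3163; S(3,+3) = 17.9512
Terminal payoffs V(N, j) = max(S_T - K, 0):
  V(3,-3) = 0.000000; V(3,-2) = 0.000000; V(3,-1) = 0.000000; V(3,+0) = 0.610000; V(3,+1) = 2.528164; V(3,+2) = 4.776315; V(3,+3) = 7.411222
Backward induction: V(k, j) = exp(-r*dt) * [p_u * V(k+1, j+1) + p_m * V(k+1, j) + p_d * V(k+1, j-1)]
  V(2,-2) = exp(-r*dt) * [p_u*0.000000 + p_m*0.000000 + p_d*0.000000] = 0.000000
  V(2,-1) = exp(-r*dt) * [p_u*0.610000 + p_m*0.000000 + p_d*0.000000] = 0.095169
  V(2,+0) = exp(-r*dt) * [p_u*2.528164 + p_m*0.610000 + p_d*0.000000] = 0.800749
  V(2,+1) = exp(-r*dt) * [p_u*4.776315 + p_m*2.528164 + p_d*0.610000] = 2.537160
  V(2,+2) = exp(-r*dt) * [p_u*7.411222 + p_m*4.776315 + p_d*2.528164] = 4.785299
  V(1,-1) = exp(-r*dt) * [p_u*0.800749 + p_m*0.095169 + p_d*0.000000] = 0.188321
  V(1,+0) = exp(-r*dt) * [p_u*2.537160 + p_m*0.800749 + p_d*0.095169] = 0.946057
  V(1,+1) = exp(-r*dt) * [p_u*4.785299 + p_m*2.537160 + p_d*0.800749] = 2.578322
  V(0,+0) = exp(-r*dt) * [p_u*2.578322 + p_m*0.946057 + p_d*0.188321] = 1.065758

Answer: Price = V(0,0) = 1.0658


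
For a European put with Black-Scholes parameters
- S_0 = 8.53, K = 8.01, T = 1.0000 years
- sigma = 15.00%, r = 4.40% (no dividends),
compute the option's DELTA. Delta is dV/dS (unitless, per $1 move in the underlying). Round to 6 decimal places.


d1 = 0.7876573362; d2 = 0.6376573362
phi(d1) = 0.2925438898; exp(-qT) = 1.0000000000; exp(-rT) = 0.9569539575
N(-d1) = 0.2154485836
Delta = -exp(-qT) * N(-d1) = -1.0000000000 * 0.2154485836 = -0.215449

Answer: Delta = -0.215449


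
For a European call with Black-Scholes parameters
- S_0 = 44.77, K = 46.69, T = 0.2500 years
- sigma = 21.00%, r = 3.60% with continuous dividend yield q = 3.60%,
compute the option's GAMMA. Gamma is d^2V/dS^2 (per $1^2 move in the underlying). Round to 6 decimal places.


Answer: Gamma = 0.079180

Derivation:
d1 = -0.3474213022; d2 = -0.4524213022
phi(d1) = 0.3755779221; exp(-qT) = 0.9910403788; exp(-rT) = 0.9910403788
Gamma = exp(-qT) * phi(d1) / (S * sigma * sqrt(T)) = 0.9910403788 * 0.3755779221 / (44.7700 * 0.2100 * 0.5000000000) = 0.079180


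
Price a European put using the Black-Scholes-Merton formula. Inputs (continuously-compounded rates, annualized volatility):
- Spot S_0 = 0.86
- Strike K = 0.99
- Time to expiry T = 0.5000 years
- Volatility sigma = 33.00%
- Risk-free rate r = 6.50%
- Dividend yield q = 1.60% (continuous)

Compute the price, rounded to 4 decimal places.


Answer: Price = 0.1469

Derivation:
d1 = (ln(S/K) + (r - q + 0.5*sigma^2) * T) / (sigma * sqrt(T)) = -0.38161290
d2 = d1 - sigma * sqrt(T) = -0.61495814
exp(-rT) = 0.96802245; exp(-qT) = 0.99203191
P = K * exp(-rT) * N(-d2) - S_0 * exp(-qT) * N(-d1)
N(-d1) = 0.64862574; N(-d2) = 0.73070882
P = 0.9900 * 0.96802245 * 0.73070882 - 0.8600 * 0.99203191 * 0.64862574 = 0.1469


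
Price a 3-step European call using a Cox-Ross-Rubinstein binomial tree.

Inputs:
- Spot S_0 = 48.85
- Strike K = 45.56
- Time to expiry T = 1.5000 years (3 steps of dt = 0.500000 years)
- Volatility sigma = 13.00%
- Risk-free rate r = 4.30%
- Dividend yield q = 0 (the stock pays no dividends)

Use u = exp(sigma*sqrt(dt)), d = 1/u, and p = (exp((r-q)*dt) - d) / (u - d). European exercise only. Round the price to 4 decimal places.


Answer: Price = V(0,0) = 6.9384

Derivation:
dt = T/N = 0.500000
u = exp(sigma*sqrt(dt)) = 1.096281; d = 1/u = 0.912175
p = (exp((r-q)*dt) - d) / (u - d) = 0.595080
Discount per step: exp(-r*dt) = 0.978729
Stock lattice S(k, i) with i counting down-moves:
  k=0: S(0,0) = 48.8500
  k=1: S(1,0) = 53.5533; S(1,1) = 44.5597
  k=2: S(2,0) = 58.7095; S(2,1) = 48.8500; S(2,2) = 40.6463
  k=3: S(3,0) = 64.3622; S(3,1) = 53.5533; S(3,2) = 44.5597; S(3,3) = 37.0765
Terminal payoffs V(N, i) = max(S_T - K, 0):
  V(3,0) = 18.802169; V(3,1) = 7.993345; V(3,2) = 0.000000; V(3,3) = 0.000000
Backward induction: V(k, i) = exp(-r*dt) * [p * V(k+1, i) + (1-p) * V(k+1, i+1)].
  V(2,0) = exp(-r*dt) * [p*18.802169 + (1-p)*7.993345] = 14.118620
  V(2,1) = exp(-r*dt) * [p*7.993345 + (1-p)*0.000000] = 4.655500
  V(2,2) = exp(-r*dt) * [p*0.000000 + (1-p)*0.000000] = 0.000000
  V(1,0) = exp(-r*dt) * [p*14.118620 + (1-p)*4.655500] = 10.068004
  V(1,1) = exp(-r*dt) * [p*4.655500 + (1-p)*0.000000] = 2.711466
  V(0,0) = exp(-r*dt) * [p*10.068004 + (1-p)*2.711466] = 6.938402


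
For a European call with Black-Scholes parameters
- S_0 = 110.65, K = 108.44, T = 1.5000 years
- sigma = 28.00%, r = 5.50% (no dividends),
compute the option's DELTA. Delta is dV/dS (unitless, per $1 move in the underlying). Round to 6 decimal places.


Answer: Delta = 0.681133

Derivation:
d1 = 0.4708707842; d2 = 0.1279422203
phi(d1) = 0.3570790187; exp(-qT) = 1.0000000000; exp(-rT) = 0.9208114379
N(d1) = 0.6811334937
Delta = exp(-qT) * N(d1) = 1.0000000000 * 0.6811334937 = 0.681133


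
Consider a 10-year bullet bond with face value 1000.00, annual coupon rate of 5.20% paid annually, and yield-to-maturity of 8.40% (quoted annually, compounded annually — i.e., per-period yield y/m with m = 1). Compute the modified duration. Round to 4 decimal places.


Coupon per period c = face * coupon_rate / m = 52.000000
Periods per year m = 1; per-period yield y/m = 0.084000
Number of cashflows N = 10
Cashflows (t years, CF_t, discount factor 1/(1+y/m)^(m*t), PV):
  t = 1.0000: CF_t = 52.000000, DF = 0.922509, PV = 47.970480
  t = 2.0000: CF_t = 52.000000, DF = 0.851023, PV = 44.253210
  t = 3.0000: CF_t = 52.000000, DF = 0.785077, PV = 40.823995
  t = 4.0000: CF_t = 52.000000, DF = 0.724241, PV = 37.660512
  t = 5.0000: CF_t = 52.000000, DF = 0.668119, PV = 34.742169
  t = 6.0000: CF_t = 52.000000, DF = 0.616346, PV = 32.049972
  t = 7.0000: CF_t = 52.000000, DF = 0.568585, PV = 29.566395
  t = 8.0000: CF_t = 52.000000, DF = 0.524524, PV = 27.275272
  t = 9.0000: CF_t = 52.000000, DF = 0.483879, PV = 25.161690
  t = 10.0000: CF_t = 1052.000000, DF = 0.446383, PV = 469.594409
Price P = sum_t PV_t = 789.098102
First compute Macaulay numerator sum_t t * PV_t:
  t * PV_t at t = 1.0000: 47.970480
  t * PV_t at t = 2.0000: 88.506420
  t * PV_t at t = 3.0000: 122.471984
  t * PV_t at t = 4.0000: 150.642046
  t * PV_t at t = 5.0000: 173.710847
  t * PV_t at t = 6.0000: 192.299830
  t * PV_t at t = 7.0000: 206.964762
  t * PV_t at t = 8.0000: 218.202174
  t * PV_t at t = 9.0000: 226.455208
  t * PV_t at t = 10.0000: 4695.944093
Macaulay duration D = 6123.167843 / 789.098102 = 7.759704
Modified duration = D / (1 + y/m) = 7.759704 / (1 + 0.084000) = 7.158399

Answer: Modified duration = 7.1584
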